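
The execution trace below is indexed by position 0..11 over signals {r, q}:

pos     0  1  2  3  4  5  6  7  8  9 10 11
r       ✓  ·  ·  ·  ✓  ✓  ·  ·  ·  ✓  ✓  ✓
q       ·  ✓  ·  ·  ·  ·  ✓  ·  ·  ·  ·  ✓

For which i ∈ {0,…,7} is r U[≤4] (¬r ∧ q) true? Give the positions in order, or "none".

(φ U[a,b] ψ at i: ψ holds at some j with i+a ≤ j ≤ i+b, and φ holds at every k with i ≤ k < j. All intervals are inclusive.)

0, 1, 4, 5, 6

Evaluate at each i in [0,7]:
  i=0: ✓ (rhs at j=1; lhs holds on [0,0])
  i=1: ✓ (rhs at j=1)
  i=2: ✗ (lhs fails at k=2 before rhs at j=6)
  i=3: ✗ (lhs fails at k=3 before rhs at j=6)
  i=4: ✓ (rhs at j=6; lhs holds on [4,5])
  i=5: ✓ (rhs at j=6; lhs holds on [5,5])
  i=6: ✓ (rhs at j=6)
  i=7: ✗ (no rhs in [7,11])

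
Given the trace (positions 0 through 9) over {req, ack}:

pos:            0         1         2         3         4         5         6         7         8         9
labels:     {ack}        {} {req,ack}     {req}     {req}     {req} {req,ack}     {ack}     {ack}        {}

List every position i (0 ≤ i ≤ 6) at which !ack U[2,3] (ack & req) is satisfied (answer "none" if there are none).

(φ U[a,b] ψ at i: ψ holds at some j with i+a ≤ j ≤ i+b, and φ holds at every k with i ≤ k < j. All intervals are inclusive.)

3, 4

Evaluate at each i in [0,6]:
  i=0: ✗ (lhs fails at k=0 before rhs at j=2)
  i=1: ✗ (no rhs in [3,4])
  i=2: ✗ (no rhs in [4,5])
  i=3: ✓ (rhs at j=6; lhs holds on [3,5])
  i=4: ✓ (rhs at j=6; lhs holds on [4,5])
  i=5: ✗ (no rhs in [7,8])
  i=6: ✗ (no rhs in [8,9])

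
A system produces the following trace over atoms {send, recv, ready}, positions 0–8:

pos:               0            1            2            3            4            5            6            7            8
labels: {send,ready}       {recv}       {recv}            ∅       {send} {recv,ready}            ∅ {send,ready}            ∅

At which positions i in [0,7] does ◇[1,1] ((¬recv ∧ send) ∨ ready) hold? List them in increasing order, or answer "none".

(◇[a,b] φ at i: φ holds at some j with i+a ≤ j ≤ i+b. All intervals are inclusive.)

3, 4, 6

Evaluate at each i in [0,7]:
  i=0: ✗ (none in [1,1])
  i=1: ✗ (none in [2,2])
  i=2: ✗ (none in [3,3])
  i=3: ✓ (witness j=4)
  i=4: ✓ (witness j=5)
  i=5: ✗ (none in [6,6])
  i=6: ✓ (witness j=7)
  i=7: ✗ (none in [8,8])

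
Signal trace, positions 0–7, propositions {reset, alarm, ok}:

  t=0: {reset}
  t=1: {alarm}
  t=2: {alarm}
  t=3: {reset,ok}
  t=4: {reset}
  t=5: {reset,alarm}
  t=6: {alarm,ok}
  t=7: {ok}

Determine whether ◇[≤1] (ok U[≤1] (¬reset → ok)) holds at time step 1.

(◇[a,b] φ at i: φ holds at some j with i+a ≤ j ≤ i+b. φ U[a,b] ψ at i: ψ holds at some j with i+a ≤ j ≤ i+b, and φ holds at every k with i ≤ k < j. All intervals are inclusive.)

Check (ok U[≤1] (¬reset → ok)) at each j in [1,2]:
  j=1: fails
  j=2: fails
No position in the window satisfies it → formula fails.

False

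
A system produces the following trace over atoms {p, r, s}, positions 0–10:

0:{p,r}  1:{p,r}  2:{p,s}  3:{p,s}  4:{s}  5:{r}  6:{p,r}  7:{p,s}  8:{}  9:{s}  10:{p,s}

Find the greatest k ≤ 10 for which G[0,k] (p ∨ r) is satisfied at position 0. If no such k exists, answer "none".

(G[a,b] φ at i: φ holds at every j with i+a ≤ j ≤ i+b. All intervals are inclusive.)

(p ∨ r) must hold from j=0 onward; find where it first fails.
  j=0: holds
  j=1: holds
  j=2: holds
  j=3: holds
  j=4: fails
Holds on [0,3], so largest k = 3.

3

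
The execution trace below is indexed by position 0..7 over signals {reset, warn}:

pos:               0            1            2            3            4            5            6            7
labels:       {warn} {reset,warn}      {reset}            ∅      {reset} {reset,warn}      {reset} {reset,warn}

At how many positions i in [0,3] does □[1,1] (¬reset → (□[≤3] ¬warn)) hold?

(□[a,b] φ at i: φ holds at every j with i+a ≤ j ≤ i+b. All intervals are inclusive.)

Evaluate at each i in [0,3]:
  i=0: ✓ (all of [1,1])
  i=1: ✓ (all of [2,2])
  i=2: ✗ (fails at j=3)
  i=3: ✓ (all of [4,4])
Positions where it holds: {0, 1, 3} → 3.

3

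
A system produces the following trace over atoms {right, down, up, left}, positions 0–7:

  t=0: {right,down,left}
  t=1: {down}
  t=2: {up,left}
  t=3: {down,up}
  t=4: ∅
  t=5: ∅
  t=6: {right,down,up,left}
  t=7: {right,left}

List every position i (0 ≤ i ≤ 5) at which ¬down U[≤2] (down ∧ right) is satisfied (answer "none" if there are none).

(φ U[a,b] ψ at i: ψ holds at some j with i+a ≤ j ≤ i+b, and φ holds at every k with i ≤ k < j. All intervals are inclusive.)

0, 4, 5

Evaluate at each i in [0,5]:
  i=0: ✓ (rhs at j=0)
  i=1: ✗ (no rhs in [1,3])
  i=2: ✗ (no rhs in [2,4])
  i=3: ✗ (no rhs in [3,5])
  i=4: ✓ (rhs at j=6; lhs holds on [4,5])
  i=5: ✓ (rhs at j=6; lhs holds on [5,5])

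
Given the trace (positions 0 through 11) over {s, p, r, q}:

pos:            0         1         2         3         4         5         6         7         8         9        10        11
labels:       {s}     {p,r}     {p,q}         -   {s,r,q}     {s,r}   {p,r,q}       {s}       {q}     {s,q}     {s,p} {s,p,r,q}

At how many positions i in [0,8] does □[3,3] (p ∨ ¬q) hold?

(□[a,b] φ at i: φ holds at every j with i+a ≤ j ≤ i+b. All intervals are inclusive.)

6

Evaluate at each i in [0,8]:
  i=0: ✓ (all of [3,3])
  i=1: ✗ (fails at j=4)
  i=2: ✓ (all of [5,5])
  i=3: ✓ (all of [6,6])
  i=4: ✓ (all of [7,7])
  i=5: ✗ (fails at j=8)
  i=6: ✗ (fails at j=9)
  i=7: ✓ (all of [10,10])
  i=8: ✓ (all of [11,11])
Positions where it holds: {0, 2, 3, 4, 7, 8} → 6.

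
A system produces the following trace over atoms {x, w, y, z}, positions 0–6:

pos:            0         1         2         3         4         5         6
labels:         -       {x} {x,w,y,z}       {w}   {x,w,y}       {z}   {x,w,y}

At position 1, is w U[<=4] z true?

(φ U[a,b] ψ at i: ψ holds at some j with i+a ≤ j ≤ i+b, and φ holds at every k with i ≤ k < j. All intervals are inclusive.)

False

Need some j in [1,5] with z, and w at every k in [1,j-1].
  j=1: z false.
  j=2: z holds, but w fails at k=1 → not this j.
  j=3: z false.
  j=4: z false.
  j=5: z holds, but w fails at k=1 → not this j.
No j in the window works → until fails.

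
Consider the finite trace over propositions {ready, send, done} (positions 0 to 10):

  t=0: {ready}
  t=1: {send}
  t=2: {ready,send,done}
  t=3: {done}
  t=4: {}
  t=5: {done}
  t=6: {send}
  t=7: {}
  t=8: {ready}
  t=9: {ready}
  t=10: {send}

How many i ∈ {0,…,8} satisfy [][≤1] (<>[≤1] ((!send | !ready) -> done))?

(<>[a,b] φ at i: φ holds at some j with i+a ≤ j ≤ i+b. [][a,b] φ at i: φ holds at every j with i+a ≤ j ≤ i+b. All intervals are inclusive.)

4

Evaluate at each i in [0,8]:
  i=0: ✗ (fails at j=0)
  i=1: ✓ (all of [1,2])
  i=2: ✓ (all of [2,3])
  i=3: ✓ (all of [3,4])
  i=4: ✓ (all of [4,5])
  i=5: ✗ (fails at j=6)
  i=6: ✗ (fails at j=6)
  i=7: ✗ (fails at j=7)
  i=8: ✗ (fails at j=8)
Positions where it holds: {1, 2, 3, 4} → 4.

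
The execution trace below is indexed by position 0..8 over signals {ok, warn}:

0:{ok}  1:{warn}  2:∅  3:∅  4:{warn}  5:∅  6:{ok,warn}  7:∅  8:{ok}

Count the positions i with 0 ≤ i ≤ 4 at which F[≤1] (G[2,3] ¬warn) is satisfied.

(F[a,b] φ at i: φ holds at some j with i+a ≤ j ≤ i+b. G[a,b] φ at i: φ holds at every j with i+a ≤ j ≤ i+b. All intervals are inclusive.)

Evaluate at each i in [0,4]:
  i=0: ✓ (witness j=0)
  i=1: ✗ (none in [1,2])
  i=2: ✗ (none in [2,3])
  i=3: ✗ (none in [3,4])
  i=4: ✓ (witness j=5)
Positions where it holds: {0, 4} → 2.

2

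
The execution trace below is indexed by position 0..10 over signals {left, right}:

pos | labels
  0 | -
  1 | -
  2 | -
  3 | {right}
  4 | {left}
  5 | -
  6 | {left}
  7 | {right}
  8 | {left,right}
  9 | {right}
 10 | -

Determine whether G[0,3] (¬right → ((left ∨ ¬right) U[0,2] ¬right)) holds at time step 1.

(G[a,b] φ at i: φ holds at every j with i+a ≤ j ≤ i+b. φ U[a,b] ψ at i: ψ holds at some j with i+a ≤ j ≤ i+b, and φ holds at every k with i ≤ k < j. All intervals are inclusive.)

Yes

Check (¬right → ((left ∨ ¬right) U[0,2] ¬right)) at every j in [1,4]:
  j=1: antecedent true; consequent holds → ✓
  j=2: antecedent true; consequent holds → ✓
  j=3: antecedent false → ✓
  j=4: antecedent true; consequent holds → ✓
All positions satisfy it → formula holds.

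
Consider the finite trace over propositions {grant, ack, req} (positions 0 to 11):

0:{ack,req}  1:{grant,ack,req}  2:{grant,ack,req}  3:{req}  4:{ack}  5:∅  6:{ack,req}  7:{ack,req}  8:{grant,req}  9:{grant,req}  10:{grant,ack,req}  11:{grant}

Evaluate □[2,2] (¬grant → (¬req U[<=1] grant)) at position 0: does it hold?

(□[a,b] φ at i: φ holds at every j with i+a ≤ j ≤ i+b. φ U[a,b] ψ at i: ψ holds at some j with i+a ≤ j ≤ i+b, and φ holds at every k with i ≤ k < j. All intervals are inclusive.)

Yes

Check (¬grant → (¬req U[<=1] grant)) at every j in [2,2]:
  j=2: antecedent false → ✓
All positions satisfy it → formula holds.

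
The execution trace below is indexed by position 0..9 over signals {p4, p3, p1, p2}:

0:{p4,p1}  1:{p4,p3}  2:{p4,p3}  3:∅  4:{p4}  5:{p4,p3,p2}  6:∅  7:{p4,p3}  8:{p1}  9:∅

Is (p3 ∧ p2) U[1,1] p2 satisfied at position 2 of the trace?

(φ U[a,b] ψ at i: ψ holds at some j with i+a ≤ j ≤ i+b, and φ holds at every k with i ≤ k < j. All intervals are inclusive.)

False

Need some j in [3,3] with p2, and (p3 ∧ p2) at every k in [2,j-1].
  j=3: p2 false.
No j in the window works → until fails.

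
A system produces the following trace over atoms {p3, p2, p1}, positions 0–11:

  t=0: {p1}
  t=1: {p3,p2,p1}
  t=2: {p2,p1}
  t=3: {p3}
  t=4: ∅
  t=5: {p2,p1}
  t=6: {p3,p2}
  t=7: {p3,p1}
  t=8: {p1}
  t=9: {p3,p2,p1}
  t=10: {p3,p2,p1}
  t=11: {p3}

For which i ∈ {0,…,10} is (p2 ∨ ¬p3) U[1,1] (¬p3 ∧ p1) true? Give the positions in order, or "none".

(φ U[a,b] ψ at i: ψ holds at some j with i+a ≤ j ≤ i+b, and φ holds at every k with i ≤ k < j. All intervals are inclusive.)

Evaluate at each i in [0,10]:
  i=0: ✗ (no rhs in [1,1])
  i=1: ✓ (rhs at j=2; lhs holds on [1,1])
  i=2: ✗ (no rhs in [3,3])
  i=3: ✗ (no rhs in [4,4])
  i=4: ✓ (rhs at j=5; lhs holds on [4,4])
  i=5: ✗ (no rhs in [6,6])
  i=6: ✗ (no rhs in [7,7])
  i=7: ✗ (lhs fails at k=7 before rhs at j=8)
  i=8: ✗ (no rhs in [9,9])
  i=9: ✗ (no rhs in [10,10])
  i=10: ✗ (no rhs in [11,11])

1, 4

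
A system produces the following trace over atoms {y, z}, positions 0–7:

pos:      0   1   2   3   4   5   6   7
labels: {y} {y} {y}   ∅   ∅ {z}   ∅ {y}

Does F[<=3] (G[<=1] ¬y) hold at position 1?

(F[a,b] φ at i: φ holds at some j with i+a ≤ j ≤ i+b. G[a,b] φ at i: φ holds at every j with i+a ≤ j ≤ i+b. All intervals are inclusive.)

Check G[<=1] ¬y at each j in [1,4]:
  j=1: fails at 1
  j=2: fails at 2
  j=3: holds on [3,4]
  j=4: holds on [4,5]
Found at j=3 → formula holds.

Holds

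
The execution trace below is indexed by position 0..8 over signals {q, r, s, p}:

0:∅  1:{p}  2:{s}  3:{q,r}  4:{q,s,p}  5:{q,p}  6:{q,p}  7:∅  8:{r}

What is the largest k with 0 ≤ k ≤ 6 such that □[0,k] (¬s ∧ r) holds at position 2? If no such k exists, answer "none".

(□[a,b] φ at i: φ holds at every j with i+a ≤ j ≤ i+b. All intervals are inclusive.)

none

(¬s ∧ r) must hold from j=2 onward; find where it first fails.
  j=2: fails → no k works.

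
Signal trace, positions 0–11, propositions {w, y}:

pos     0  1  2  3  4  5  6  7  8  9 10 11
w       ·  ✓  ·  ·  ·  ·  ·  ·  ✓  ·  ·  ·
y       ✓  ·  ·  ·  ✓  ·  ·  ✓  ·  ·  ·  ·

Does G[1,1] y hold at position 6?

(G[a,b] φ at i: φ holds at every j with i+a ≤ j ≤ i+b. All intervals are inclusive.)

True

Check y at every j in [7,7]:
  j=7: true
All positions satisfy it → formula holds.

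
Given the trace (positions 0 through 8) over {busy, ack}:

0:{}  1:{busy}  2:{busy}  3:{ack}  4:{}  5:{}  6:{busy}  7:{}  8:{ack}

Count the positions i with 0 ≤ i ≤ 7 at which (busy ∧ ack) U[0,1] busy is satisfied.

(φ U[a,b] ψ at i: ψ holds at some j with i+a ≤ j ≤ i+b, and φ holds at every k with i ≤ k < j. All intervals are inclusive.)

Evaluate at each i in [0,7]:
  i=0: ✗ (lhs fails at k=0 before rhs at j=1)
  i=1: ✓ (rhs at j=1)
  i=2: ✓ (rhs at j=2)
  i=3: ✗ (no rhs in [3,4])
  i=4: ✗ (no rhs in [4,5])
  i=5: ✗ (lhs fails at k=5 before rhs at j=6)
  i=6: ✓ (rhs at j=6)
  i=7: ✗ (no rhs in [7,8])
Positions where it holds: {1, 2, 6} → 3.

3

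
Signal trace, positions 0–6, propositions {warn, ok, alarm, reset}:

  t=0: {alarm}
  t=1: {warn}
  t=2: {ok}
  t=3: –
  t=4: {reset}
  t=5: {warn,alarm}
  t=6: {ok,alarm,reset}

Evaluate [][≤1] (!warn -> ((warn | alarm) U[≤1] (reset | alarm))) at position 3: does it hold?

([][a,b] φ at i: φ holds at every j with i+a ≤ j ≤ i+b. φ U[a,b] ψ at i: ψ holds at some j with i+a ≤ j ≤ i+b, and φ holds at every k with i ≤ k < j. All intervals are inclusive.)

No

Check (!warn -> ((warn | alarm) U[≤1] (reset | alarm))) at every j in [3,4]:
  j=3: antecedent true; consequent fails → ✗
  j=4: antecedent true; consequent holds → ✓
Fails at j=3 → formula fails.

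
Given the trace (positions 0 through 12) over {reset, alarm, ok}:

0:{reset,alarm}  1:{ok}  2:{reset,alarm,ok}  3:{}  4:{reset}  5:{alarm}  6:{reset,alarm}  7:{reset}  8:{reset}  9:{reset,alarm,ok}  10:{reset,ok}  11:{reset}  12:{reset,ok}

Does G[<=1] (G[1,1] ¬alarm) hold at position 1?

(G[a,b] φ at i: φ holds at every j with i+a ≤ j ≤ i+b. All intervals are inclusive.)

Check G[1,1] ¬alarm at every j in [1,2]:
  j=1: fails at 2
  j=2: holds on [3,3]
Fails at j=1 → formula fails.

False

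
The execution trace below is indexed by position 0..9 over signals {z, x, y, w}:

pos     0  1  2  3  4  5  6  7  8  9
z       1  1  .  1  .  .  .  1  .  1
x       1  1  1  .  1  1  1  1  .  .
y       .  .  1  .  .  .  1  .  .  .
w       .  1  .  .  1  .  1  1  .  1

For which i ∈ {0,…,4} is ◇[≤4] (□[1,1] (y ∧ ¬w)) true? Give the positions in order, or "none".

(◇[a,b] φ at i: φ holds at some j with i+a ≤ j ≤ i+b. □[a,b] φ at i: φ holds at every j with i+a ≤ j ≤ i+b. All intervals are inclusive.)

Evaluate at each i in [0,4]:
  i=0: ✓ (witness j=1)
  i=1: ✓ (witness j=1)
  i=2: ✗ (none in [2,6])
  i=3: ✗ (none in [3,7])
  i=4: ✗ (none in [4,8])

0, 1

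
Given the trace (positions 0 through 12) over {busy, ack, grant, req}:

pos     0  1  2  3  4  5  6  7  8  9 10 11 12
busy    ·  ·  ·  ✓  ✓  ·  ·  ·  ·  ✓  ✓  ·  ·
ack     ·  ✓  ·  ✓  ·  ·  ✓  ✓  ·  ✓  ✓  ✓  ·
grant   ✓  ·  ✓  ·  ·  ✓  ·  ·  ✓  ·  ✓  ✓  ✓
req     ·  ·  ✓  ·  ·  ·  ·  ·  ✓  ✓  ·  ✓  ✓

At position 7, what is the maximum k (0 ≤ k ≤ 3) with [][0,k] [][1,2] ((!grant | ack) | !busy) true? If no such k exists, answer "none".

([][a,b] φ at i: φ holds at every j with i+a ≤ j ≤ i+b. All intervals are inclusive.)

[][1,2] ((!grant | ack) | !busy) must hold from j=7 onward; find where it first fails.
  j=7: holds
  j=8: holds
  j=9: holds
  j=10: holds
Holds through j=10; largest k = 3.

3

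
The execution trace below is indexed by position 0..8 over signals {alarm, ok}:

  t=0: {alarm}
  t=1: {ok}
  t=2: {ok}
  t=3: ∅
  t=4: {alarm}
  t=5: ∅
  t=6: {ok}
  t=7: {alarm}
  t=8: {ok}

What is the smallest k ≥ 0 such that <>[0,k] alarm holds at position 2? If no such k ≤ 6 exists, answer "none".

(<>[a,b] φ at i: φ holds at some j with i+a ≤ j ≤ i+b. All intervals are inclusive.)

Scan j = 2,3,… for alarm:
  j=2: fails
  j=3: fails
  j=4: holds
First hit at j=4, so smallest k = 4-2 = 2.

2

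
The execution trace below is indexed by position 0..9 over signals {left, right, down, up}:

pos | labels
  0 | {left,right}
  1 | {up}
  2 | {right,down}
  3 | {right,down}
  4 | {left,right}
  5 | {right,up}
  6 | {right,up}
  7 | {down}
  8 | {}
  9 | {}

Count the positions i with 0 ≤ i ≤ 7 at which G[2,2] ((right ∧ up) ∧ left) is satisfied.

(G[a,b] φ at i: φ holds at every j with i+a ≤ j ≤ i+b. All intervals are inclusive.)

Evaluate at each i in [0,7]:
  i=0: ✗ (fails at j=2)
  i=1: ✗ (fails at j=3)
  i=2: ✗ (fails at j=4)
  i=3: ✗ (fails at j=5)
  i=4: ✗ (fails at j=6)
  i=5: ✗ (fails at j=7)
  i=6: ✗ (fails at j=8)
  i=7: ✗ (fails at j=9)
Positions where it holds: {} → 0.

0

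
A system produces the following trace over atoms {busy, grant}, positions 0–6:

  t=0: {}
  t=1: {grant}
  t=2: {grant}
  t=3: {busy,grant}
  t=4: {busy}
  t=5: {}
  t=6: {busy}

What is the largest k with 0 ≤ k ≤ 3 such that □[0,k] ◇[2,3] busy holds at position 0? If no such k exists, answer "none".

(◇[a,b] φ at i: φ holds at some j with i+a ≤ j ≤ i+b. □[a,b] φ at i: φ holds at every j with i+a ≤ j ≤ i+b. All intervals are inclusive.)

3

◇[2,3] busy must hold from j=0 onward; find where it first fails.
  j=0: holds
  j=1: holds
  j=2: holds
  j=3: holds
Holds through j=3; largest k = 3.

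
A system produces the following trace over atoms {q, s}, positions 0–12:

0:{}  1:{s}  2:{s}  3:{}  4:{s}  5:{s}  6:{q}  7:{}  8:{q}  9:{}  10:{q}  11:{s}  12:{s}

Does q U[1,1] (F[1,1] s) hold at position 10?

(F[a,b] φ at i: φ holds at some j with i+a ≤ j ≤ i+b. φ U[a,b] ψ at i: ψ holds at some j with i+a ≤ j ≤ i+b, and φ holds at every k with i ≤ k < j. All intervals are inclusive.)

Need some j in [11,11] with F[1,1] s, and q at every k in [10,j-1].
  j=11: F[1,1] s holds; q holds at every k in [10,10] → satisfied.

Yes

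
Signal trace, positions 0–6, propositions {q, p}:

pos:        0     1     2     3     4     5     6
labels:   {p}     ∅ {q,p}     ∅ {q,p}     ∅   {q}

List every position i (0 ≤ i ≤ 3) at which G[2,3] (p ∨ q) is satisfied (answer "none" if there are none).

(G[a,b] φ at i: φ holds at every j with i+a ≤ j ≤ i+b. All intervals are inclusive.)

Evaluate at each i in [0,3]:
  i=0: ✗ (fails at j=3)
  i=1: ✗ (fails at j=3)
  i=2: ✗ (fails at j=5)
  i=3: ✗ (fails at j=5)

none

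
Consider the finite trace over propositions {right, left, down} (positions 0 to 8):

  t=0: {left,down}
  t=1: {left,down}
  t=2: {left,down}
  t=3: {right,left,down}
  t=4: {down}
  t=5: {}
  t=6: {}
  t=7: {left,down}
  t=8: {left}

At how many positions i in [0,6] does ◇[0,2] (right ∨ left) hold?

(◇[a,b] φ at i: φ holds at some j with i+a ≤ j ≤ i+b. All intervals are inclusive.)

6

Evaluate at each i in [0,6]:
  i=0: ✓ (witness j=0)
  i=1: ✓ (witness j=1)
  i=2: ✓ (witness j=2)
  i=3: ✓ (witness j=3)
  i=4: ✗ (none in [4,6])
  i=5: ✓ (witness j=7)
  i=6: ✓ (witness j=7)
Positions where it holds: {0, 1, 2, 3, 5, 6} → 6.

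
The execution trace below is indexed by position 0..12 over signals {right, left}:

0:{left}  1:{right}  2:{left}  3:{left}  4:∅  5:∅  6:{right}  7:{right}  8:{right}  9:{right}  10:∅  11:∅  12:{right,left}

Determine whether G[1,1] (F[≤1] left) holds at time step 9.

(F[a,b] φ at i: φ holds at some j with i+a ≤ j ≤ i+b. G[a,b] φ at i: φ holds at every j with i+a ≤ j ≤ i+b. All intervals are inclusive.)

Check F[≤1] left at every j in [10,10]:
  j=10: fails (none in [10,11])
Fails at j=10 → formula fails.

False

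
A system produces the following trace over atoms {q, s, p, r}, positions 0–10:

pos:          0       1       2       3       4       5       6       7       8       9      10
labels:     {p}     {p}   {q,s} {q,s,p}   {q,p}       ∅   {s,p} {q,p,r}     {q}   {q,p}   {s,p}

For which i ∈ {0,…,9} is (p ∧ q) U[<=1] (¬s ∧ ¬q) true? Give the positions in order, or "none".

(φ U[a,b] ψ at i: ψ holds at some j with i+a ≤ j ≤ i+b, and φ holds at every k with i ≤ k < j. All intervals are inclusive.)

Evaluate at each i in [0,9]:
  i=0: ✓ (rhs at j=0)
  i=1: ✓ (rhs at j=1)
  i=2: ✗ (no rhs in [2,3])
  i=3: ✗ (no rhs in [3,4])
  i=4: ✓ (rhs at j=5; lhs holds on [4,4])
  i=5: ✓ (rhs at j=5)
  i=6: ✗ (no rhs in [6,7])
  i=7: ✗ (no rhs in [7,8])
  i=8: ✗ (no rhs in [8,9])
  i=9: ✗ (no rhs in [9,10])

0, 1, 4, 5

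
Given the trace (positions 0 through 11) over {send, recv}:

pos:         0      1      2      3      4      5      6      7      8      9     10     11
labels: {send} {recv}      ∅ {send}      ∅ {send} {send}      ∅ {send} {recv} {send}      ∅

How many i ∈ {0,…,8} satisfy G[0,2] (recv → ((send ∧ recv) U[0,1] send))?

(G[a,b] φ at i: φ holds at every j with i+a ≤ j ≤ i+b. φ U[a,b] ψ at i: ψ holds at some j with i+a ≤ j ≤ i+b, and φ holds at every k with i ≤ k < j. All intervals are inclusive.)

5

Evaluate at each i in [0,8]:
  i=0: ✗ (fails at j=1)
  i=1: ✗ (fails at j=1)
  i=2: ✓ (all of [2,4])
  i=3: ✓ (all of [3,5])
  i=4: ✓ (all of [4,6])
  i=5: ✓ (all of [5,7])
  i=6: ✓ (all of [6,8])
  i=7: ✗ (fails at j=9)
  i=8: ✗ (fails at j=9)
Positions where it holds: {2, 3, 4, 5, 6} → 5.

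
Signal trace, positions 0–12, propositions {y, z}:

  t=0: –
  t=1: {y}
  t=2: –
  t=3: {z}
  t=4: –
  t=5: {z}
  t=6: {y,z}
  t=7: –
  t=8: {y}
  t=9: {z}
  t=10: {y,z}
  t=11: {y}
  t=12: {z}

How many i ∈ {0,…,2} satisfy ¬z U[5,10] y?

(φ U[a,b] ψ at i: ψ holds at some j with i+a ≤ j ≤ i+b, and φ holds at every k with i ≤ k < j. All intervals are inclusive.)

0

Evaluate at each i in [0,2]:
  i=0: ✗ (lhs fails at k=3 before rhs at j=6)
  i=1: ✗ (lhs fails at k=3 before rhs at j=6)
  i=2: ✗ (lhs fails at k=3 before rhs at j=8)
Positions where it holds: {} → 0.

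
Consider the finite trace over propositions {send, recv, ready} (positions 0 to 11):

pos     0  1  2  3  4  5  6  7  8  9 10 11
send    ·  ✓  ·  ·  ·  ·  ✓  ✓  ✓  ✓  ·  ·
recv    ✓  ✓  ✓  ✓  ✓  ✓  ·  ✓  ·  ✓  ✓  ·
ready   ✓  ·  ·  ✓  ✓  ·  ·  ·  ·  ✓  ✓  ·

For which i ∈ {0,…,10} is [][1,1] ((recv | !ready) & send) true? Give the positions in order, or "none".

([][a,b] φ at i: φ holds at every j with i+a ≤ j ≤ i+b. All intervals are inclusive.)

0, 5, 6, 7, 8

Evaluate at each i in [0,10]:
  i=0: ✓ (all of [1,1])
  i=1: ✗ (fails at j=2)
  i=2: ✗ (fails at j=3)
  i=3: ✗ (fails at j=4)
  i=4: ✗ (fails at j=5)
  i=5: ✓ (all of [6,6])
  i=6: ✓ (all of [7,7])
  i=7: ✓ (all of [8,8])
  i=8: ✓ (all of [9,9])
  i=9: ✗ (fails at j=10)
  i=10: ✗ (fails at j=11)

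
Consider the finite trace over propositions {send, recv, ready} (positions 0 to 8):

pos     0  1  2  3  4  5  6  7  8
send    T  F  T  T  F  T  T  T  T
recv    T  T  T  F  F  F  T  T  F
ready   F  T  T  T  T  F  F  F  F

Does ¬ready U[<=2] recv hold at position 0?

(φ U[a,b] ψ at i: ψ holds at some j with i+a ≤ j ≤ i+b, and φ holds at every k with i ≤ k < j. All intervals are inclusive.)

Need some j in [0,2] with recv, and ¬ready at every k in [0,j-1].
  j=0: recv holds; no prefix to check → satisfied.

Holds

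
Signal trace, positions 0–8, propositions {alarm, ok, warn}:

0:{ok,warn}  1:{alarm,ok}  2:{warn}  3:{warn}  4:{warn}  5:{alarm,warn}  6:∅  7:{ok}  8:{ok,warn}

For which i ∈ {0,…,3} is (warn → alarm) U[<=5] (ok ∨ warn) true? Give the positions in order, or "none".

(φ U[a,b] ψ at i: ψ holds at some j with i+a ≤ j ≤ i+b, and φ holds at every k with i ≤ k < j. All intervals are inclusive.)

Evaluate at each i in [0,3]:
  i=0: ✓ (rhs at j=0)
  i=1: ✓ (rhs at j=1)
  i=2: ✓ (rhs at j=2)
  i=3: ✓ (rhs at j=3)

0, 1, 2, 3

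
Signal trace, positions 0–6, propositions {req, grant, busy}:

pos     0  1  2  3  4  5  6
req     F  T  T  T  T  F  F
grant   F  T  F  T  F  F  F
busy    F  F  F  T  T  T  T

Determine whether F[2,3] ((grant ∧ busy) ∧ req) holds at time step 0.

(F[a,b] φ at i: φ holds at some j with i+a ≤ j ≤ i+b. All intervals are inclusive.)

Yes

Check ((grant ∧ busy) ∧ req) at each j in [2,3]:
  j=2: false
  j=3: true
Found at j=3 → formula holds.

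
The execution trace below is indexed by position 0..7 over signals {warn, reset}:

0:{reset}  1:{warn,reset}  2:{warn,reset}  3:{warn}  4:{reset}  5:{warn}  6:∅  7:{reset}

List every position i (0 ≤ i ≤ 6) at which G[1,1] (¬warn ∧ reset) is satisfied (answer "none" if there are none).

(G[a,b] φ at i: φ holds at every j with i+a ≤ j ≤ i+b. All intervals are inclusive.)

3, 6

Evaluate at each i in [0,6]:
  i=0: ✗ (fails at j=1)
  i=1: ✗ (fails at j=2)
  i=2: ✗ (fails at j=3)
  i=3: ✓ (all of [4,4])
  i=4: ✗ (fails at j=5)
  i=5: ✗ (fails at j=6)
  i=6: ✓ (all of [7,7])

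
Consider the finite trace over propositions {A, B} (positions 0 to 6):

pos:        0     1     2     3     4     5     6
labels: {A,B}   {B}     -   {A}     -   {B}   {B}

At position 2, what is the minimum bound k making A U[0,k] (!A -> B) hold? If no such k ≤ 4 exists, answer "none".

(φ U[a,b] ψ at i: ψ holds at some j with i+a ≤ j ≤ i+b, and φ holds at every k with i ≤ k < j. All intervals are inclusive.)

none

Need earliest j ≥ 2 with (!A -> B), and A at every k in [2,j-1].
  j=2: rhs fails.
  j=3: rhs holds but lhs fails at k=2.
  j=4: rhs fails.
  j=5: rhs holds but lhs fails at k=2.
  j=6: rhs holds but lhs fails at k=2.
No witness within the range → none.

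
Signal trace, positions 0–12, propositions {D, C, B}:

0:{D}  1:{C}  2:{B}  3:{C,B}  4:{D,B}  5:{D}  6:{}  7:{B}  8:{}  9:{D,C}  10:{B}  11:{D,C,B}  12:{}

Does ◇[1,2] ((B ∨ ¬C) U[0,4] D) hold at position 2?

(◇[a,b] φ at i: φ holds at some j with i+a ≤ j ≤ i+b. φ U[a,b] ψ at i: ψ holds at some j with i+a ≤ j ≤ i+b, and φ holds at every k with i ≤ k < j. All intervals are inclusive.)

Check ((B ∨ ¬C) U[0,4] D) at each j in [3,4]:
  j=3: holds
  j=4: holds
Found at j=3 → formula holds.

True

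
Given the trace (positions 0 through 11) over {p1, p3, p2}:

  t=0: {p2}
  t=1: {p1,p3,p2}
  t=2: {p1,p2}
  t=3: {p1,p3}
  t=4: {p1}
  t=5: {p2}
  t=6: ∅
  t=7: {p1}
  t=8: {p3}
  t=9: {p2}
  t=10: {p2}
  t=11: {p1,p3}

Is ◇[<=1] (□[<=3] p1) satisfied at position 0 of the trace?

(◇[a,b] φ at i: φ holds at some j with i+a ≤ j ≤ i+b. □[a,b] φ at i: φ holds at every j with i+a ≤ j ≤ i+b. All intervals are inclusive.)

Yes

Check □[<=3] p1 at each j in [0,1]:
  j=0: fails at 0
  j=1: holds on [1,4]
Found at j=1 → formula holds.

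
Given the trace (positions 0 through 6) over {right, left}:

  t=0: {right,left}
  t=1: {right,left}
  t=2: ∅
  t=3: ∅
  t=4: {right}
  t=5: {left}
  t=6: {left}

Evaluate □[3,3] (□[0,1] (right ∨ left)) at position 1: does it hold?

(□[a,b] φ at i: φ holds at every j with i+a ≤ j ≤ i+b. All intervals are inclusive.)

Yes

Check □[0,1] (right ∨ left) at every j in [4,4]:
  j=4: holds on [4,5]
All positions satisfy it → formula holds.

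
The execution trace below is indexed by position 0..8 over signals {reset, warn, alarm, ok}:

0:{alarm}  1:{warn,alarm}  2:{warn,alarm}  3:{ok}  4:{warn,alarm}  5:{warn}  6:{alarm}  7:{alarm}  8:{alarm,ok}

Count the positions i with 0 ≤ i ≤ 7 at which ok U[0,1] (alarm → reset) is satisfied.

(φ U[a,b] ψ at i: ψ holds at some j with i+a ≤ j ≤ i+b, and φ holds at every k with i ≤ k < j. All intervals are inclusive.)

2

Evaluate at each i in [0,7]:
  i=0: ✗ (no rhs in [0,1])
  i=1: ✗ (no rhs in [1,2])
  i=2: ✗ (lhs fails at k=2 before rhs at j=3)
  i=3: ✓ (rhs at j=3)
  i=4: ✗ (lhs fails at k=4 before rhs at j=5)
  i=5: ✓ (rhs at j=5)
  i=6: ✗ (no rhs in [6,7])
  i=7: ✗ (no rhs in [7,8])
Positions where it holds: {3, 5} → 2.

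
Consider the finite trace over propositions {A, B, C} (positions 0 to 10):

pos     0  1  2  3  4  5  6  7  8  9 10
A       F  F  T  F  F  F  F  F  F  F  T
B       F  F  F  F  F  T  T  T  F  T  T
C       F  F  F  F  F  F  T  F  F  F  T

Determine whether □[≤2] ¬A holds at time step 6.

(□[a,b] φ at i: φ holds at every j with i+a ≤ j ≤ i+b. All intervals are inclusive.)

Check ¬A at every j in [6,8]:
  j=6: true
  j=7: true
  j=8: true
All positions satisfy it → formula holds.

Yes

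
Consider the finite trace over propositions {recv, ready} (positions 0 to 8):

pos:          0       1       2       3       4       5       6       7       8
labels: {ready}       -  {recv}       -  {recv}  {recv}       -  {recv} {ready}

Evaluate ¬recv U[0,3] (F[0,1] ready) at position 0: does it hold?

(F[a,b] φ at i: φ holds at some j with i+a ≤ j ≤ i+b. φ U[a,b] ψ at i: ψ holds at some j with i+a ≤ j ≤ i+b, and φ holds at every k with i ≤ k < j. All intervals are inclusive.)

Need some j in [0,3] with F[0,1] ready, and ¬recv at every k in [0,j-1].
  j=0: F[0,1] ready holds; no prefix to check → satisfied.

Holds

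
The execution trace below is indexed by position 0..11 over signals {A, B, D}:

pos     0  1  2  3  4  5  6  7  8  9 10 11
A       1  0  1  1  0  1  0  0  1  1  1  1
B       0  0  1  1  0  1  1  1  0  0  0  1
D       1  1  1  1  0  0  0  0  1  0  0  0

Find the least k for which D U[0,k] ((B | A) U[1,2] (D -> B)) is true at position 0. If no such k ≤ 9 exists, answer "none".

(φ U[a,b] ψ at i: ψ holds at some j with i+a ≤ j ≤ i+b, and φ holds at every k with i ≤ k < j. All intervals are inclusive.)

2

Need earliest j ≥ 0 with ((B | A) U[1,2] (D -> B)), and D at every k in [0,j-1].
  j=0: rhs fails.
  j=1: rhs fails.
  j=2: rhs holds; lhs holds on [0,1]. k = 2.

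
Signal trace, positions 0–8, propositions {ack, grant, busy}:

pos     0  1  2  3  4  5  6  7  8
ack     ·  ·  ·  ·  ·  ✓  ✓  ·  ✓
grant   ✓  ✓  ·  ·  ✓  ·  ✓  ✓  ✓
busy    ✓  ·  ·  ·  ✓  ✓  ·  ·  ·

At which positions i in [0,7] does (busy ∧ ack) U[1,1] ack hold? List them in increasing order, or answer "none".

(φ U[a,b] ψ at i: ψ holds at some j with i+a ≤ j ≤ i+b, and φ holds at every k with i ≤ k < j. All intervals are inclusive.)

5

Evaluate at each i in [0,7]:
  i=0: ✗ (no rhs in [1,1])
  i=1: ✗ (no rhs in [2,2])
  i=2: ✗ (no rhs in [3,3])
  i=3: ✗ (no rhs in [4,4])
  i=4: ✗ (lhs fails at k=4 before rhs at j=5)
  i=5: ✓ (rhs at j=6; lhs holds on [5,5])
  i=6: ✗ (no rhs in [7,7])
  i=7: ✗ (lhs fails at k=7 before rhs at j=8)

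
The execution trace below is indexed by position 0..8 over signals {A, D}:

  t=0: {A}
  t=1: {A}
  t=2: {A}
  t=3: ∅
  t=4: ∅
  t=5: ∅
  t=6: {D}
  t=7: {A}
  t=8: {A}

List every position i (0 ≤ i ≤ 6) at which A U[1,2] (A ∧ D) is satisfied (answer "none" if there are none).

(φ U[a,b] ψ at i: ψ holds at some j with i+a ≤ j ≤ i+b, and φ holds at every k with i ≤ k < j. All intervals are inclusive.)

Evaluate at each i in [0,6]:
  i=0: ✗ (no rhs in [1,2])
  i=1: ✗ (no rhs in [2,3])
  i=2: ✗ (no rhs in [3,4])
  i=3: ✗ (no rhs in [4,5])
  i=4: ✗ (no rhs in [5,6])
  i=5: ✗ (no rhs in [6,7])
  i=6: ✗ (no rhs in [7,8])

none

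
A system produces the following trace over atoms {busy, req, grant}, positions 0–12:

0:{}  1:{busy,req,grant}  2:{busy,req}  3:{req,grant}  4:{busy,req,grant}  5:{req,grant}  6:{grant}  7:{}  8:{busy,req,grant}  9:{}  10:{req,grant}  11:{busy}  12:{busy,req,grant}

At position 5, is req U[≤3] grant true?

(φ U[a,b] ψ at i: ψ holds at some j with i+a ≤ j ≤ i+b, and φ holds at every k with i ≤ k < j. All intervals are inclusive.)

Holds

Need some j in [5,8] with grant, and req at every k in [5,j-1].
  j=5: grant holds; no prefix to check → satisfied.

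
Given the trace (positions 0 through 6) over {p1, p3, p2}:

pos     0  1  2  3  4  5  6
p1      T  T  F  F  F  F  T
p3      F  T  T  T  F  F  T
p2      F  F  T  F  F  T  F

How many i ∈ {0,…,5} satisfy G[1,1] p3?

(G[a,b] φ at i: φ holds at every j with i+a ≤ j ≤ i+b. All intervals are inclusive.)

Evaluate at each i in [0,5]:
  i=0: ✓ (all of [1,1])
  i=1: ✓ (all of [2,2])
  i=2: ✓ (all of [3,3])
  i=3: ✗ (fails at j=4)
  i=4: ✗ (fails at j=5)
  i=5: ✓ (all of [6,6])
Positions where it holds: {0, 1, 2, 5} → 4.

4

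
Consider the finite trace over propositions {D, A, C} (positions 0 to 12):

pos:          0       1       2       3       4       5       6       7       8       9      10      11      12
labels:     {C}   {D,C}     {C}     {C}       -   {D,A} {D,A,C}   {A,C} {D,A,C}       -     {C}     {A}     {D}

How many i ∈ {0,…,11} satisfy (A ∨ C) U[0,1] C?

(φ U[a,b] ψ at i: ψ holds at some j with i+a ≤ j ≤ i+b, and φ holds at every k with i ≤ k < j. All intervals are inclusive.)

9

Evaluate at each i in [0,11]:
  i=0: ✓ (rhs at j=0)
  i=1: ✓ (rhs at j=1)
  i=2: ✓ (rhs at j=2)
  i=3: ✓ (rhs at j=3)
  i=4: ✗ (no rhs in [4,5])
  i=5: ✓ (rhs at j=6; lhs holds on [5,5])
  i=6: ✓ (rhs at j=6)
  i=7: ✓ (rhs at j=7)
  i=8: ✓ (rhs at j=8)
  i=9: ✗ (lhs fails at k=9 before rhs at j=10)
  i=10: ✓ (rhs at j=10)
  i=11: ✗ (no rhs in [11,12])
Positions where it holds: {0, 1, 2, 3, 5, 6, 7, 8, 10} → 9.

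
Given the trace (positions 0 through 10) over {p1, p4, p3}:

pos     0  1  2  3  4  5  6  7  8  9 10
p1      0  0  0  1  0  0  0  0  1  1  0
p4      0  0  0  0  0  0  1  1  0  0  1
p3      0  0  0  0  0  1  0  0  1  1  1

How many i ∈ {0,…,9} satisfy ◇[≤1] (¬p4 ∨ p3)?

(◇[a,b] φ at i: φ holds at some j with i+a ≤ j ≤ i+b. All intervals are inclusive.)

Evaluate at each i in [0,9]:
  i=0: ✓ (witness j=0)
  i=1: ✓ (witness j=1)
  i=2: ✓ (witness j=2)
  i=3: ✓ (witness j=3)
  i=4: ✓ (witness j=4)
  i=5: ✓ (witness j=5)
  i=6: ✗ (none in [6,7])
  i=7: ✓ (witness j=8)
  i=8: ✓ (witness j=8)
  i=9: ✓ (witness j=9)
Positions where it holds: {0, 1, 2, 3, 4, 5, 7, 8, 9} → 9.

9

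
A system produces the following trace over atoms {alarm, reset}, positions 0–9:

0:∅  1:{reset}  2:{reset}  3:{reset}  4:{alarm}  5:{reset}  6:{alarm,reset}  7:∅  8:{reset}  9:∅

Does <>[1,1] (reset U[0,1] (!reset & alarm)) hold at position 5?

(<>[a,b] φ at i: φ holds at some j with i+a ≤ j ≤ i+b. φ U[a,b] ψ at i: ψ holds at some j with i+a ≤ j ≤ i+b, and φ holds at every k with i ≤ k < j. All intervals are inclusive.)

No

Check (reset U[0,1] (!reset & alarm)) at each j in [6,6]:
  j=6: fails
No position in the window satisfies it → formula fails.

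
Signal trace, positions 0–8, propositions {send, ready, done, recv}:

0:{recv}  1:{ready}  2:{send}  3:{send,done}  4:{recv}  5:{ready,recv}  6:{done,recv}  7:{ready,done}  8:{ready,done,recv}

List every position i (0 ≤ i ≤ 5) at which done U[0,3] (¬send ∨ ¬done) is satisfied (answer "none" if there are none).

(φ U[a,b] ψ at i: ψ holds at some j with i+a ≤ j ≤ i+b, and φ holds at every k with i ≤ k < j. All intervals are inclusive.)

Evaluate at each i in [0,5]:
  i=0: ✓ (rhs at j=0)
  i=1: ✓ (rhs at j=1)
  i=2: ✓ (rhs at j=2)
  i=3: ✓ (rhs at j=4; lhs holds on [3,3])
  i=4: ✓ (rhs at j=4)
  i=5: ✓ (rhs at j=5)

0, 1, 2, 3, 4, 5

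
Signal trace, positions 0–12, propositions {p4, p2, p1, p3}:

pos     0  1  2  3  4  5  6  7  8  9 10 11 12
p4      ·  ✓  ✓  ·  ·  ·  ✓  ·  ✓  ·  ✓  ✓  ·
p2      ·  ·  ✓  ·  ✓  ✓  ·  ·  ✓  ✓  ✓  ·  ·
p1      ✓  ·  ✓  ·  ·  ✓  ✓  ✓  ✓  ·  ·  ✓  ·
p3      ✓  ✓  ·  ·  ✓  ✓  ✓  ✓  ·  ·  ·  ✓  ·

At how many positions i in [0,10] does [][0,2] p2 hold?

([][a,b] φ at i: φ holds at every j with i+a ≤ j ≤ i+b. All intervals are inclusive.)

Evaluate at each i in [0,10]:
  i=0: ✗ (fails at j=0)
  i=1: ✗ (fails at j=1)
  i=2: ✗ (fails at j=3)
  i=3: ✗ (fails at j=3)
  i=4: ✗ (fails at j=6)
  i=5: ✗ (fails at j=6)
  i=6: ✗ (fails at j=6)
  i=7: ✗ (fails at j=7)
  i=8: ✓ (all of [8,10])
  i=9: ✗ (fails at j=11)
  i=10: ✗ (fails at j=11)
Positions where it holds: {8} → 1.

1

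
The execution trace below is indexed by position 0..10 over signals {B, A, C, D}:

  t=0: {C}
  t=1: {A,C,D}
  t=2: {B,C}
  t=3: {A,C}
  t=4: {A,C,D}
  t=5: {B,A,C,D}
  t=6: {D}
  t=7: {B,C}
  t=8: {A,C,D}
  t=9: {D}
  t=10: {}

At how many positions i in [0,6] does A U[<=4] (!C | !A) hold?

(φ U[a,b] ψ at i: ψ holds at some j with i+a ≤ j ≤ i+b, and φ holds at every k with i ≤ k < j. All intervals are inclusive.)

Evaluate at each i in [0,6]:
  i=0: ✓ (rhs at j=0)
  i=1: ✓ (rhs at j=2; lhs holds on [1,1])
  i=2: ✓ (rhs at j=2)
  i=3: ✓ (rhs at j=6; lhs holds on [3,5])
  i=4: ✓ (rhs at j=6; lhs holds on [4,5])
  i=5: ✓ (rhs at j=6; lhs holds on [5,5])
  i=6: ✓ (rhs at j=6)
Positions where it holds: {0, 1, 2, 3, 4, 5, 6} → 7.

7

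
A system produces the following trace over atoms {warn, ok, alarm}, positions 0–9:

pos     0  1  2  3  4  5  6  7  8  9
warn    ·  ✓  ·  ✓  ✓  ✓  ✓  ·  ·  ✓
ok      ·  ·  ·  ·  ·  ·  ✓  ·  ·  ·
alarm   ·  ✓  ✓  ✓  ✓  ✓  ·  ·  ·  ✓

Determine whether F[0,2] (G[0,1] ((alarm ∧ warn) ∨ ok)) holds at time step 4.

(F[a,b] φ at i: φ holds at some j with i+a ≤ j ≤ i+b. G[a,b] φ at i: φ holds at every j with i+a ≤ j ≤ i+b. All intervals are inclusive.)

Check G[0,1] ((alarm ∧ warn) ∨ ok) at each j in [4,6]:
  j=4: holds on [4,5]
  j=5: holds on [5,6]
  j=6: fails at 7
Found at j=4 → formula holds.

True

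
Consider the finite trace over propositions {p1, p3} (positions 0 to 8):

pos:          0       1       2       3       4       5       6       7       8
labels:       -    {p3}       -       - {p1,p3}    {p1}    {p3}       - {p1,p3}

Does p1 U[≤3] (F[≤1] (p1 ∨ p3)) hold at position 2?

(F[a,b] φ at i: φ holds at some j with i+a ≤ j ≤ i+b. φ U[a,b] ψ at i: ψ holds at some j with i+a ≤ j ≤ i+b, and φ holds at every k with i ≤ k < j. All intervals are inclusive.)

False

Need some j in [2,5] with F[≤1] (p1 ∨ p3), and p1 at every k in [2,j-1].
  j=2: F[≤1] (p1 ∨ p3) — fails (none in [2,3]).
  j=3: F[≤1] (p1 ∨ p3) holds, but p1 fails at k=2 → not this j.
  j=4: F[≤1] (p1 ∨ p3) holds, but p1 fails at k=2 → not this j.
  j=5: F[≤1] (p1 ∨ p3) holds, but p1 fails at k=2 → not this j.
No j in the window works → until fails.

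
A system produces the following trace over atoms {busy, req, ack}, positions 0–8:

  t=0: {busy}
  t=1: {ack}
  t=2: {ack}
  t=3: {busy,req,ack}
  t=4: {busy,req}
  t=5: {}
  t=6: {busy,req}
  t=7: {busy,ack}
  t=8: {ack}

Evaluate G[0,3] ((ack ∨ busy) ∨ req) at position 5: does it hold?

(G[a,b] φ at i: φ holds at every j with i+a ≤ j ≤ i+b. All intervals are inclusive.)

No

Check ((ack ∨ busy) ∨ req) at every j in [5,8]:
  j=5: false
  j=6: true
  j=7: true
  j=8: true
Fails at j=5 → formula fails.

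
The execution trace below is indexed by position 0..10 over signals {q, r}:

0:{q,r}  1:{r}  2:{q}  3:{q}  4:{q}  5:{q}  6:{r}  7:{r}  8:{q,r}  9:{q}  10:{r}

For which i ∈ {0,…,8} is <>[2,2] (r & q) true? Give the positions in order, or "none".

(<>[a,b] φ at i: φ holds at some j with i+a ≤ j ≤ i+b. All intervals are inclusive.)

6

Evaluate at each i in [0,8]:
  i=0: ✗ (none in [2,2])
  i=1: ✗ (none in [3,3])
  i=2: ✗ (none in [4,4])
  i=3: ✗ (none in [5,5])
  i=4: ✗ (none in [6,6])
  i=5: ✗ (none in [7,7])
  i=6: ✓ (witness j=8)
  i=7: ✗ (none in [9,9])
  i=8: ✗ (none in [10,10])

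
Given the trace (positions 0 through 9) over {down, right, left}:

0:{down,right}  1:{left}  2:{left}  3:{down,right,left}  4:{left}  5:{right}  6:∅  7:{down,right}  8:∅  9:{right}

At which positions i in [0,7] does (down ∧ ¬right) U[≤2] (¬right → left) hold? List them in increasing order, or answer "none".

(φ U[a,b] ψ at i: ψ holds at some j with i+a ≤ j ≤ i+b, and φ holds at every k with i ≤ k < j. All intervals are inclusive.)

Evaluate at each i in [0,7]:
  i=0: ✓ (rhs at j=0)
  i=1: ✓ (rhs at j=1)
  i=2: ✓ (rhs at j=2)
  i=3: ✓ (rhs at j=3)
  i=4: ✓ (rhs at j=4)
  i=5: ✓ (rhs at j=5)
  i=6: ✗ (lhs fails at k=6 before rhs at j=7)
  i=7: ✓ (rhs at j=7)

0, 1, 2, 3, 4, 5, 7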